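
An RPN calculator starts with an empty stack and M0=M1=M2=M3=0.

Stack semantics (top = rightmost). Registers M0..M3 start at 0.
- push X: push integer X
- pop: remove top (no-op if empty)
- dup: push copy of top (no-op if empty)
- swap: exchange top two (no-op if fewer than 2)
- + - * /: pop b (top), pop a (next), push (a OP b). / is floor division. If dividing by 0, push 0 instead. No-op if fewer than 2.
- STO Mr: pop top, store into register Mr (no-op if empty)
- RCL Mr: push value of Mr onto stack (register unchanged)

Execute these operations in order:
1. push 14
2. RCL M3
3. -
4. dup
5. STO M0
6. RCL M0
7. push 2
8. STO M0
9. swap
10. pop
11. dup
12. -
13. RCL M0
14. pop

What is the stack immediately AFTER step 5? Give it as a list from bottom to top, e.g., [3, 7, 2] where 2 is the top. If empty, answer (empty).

After op 1 (push 14): stack=[14] mem=[0,0,0,0]
After op 2 (RCL M3): stack=[14,0] mem=[0,0,0,0]
After op 3 (-): stack=[14] mem=[0,0,0,0]
After op 4 (dup): stack=[14,14] mem=[0,0,0,0]
After op 5 (STO M0): stack=[14] mem=[14,0,0,0]

[14]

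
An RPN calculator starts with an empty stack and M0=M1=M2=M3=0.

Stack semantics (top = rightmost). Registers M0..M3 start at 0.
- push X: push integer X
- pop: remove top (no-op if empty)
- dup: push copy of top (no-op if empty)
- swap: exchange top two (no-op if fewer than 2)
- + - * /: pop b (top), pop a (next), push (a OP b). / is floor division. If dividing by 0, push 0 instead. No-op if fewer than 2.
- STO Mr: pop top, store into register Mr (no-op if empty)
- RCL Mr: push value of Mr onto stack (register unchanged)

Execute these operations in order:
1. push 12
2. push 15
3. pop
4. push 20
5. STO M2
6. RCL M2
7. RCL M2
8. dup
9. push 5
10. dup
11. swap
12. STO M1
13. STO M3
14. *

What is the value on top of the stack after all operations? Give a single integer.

After op 1 (push 12): stack=[12] mem=[0,0,0,0]
After op 2 (push 15): stack=[12,15] mem=[0,0,0,0]
After op 3 (pop): stack=[12] mem=[0,0,0,0]
After op 4 (push 20): stack=[12,20] mem=[0,0,0,0]
After op 5 (STO M2): stack=[12] mem=[0,0,20,0]
After op 6 (RCL M2): stack=[12,20] mem=[0,0,20,0]
After op 7 (RCL M2): stack=[12,20,20] mem=[0,0,20,0]
After op 8 (dup): stack=[12,20,20,20] mem=[0,0,20,0]
After op 9 (push 5): stack=[12,20,20,20,5] mem=[0,0,20,0]
After op 10 (dup): stack=[12,20,20,20,5,5] mem=[0,0,20,0]
After op 11 (swap): stack=[12,20,20,20,5,5] mem=[0,0,20,0]
After op 12 (STO M1): stack=[12,20,20,20,5] mem=[0,5,20,0]
After op 13 (STO M3): stack=[12,20,20,20] mem=[0,5,20,5]
After op 14 (*): stack=[12,20,400] mem=[0,5,20,5]

Answer: 400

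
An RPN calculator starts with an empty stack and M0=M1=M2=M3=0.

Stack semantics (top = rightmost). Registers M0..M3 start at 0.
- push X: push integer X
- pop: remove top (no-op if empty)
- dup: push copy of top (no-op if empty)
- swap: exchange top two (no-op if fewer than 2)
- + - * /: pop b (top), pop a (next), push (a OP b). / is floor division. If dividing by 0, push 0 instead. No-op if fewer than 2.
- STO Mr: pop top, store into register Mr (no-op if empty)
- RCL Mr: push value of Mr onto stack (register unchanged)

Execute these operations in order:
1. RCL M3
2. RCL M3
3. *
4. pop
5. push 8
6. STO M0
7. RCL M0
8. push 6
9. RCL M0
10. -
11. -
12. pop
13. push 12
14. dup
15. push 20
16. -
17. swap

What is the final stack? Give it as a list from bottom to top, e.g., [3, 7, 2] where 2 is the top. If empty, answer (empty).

Answer: [-8, 12]

Derivation:
After op 1 (RCL M3): stack=[0] mem=[0,0,0,0]
After op 2 (RCL M3): stack=[0,0] mem=[0,0,0,0]
After op 3 (*): stack=[0] mem=[0,0,0,0]
After op 4 (pop): stack=[empty] mem=[0,0,0,0]
After op 5 (push 8): stack=[8] mem=[0,0,0,0]
After op 6 (STO M0): stack=[empty] mem=[8,0,0,0]
After op 7 (RCL M0): stack=[8] mem=[8,0,0,0]
After op 8 (push 6): stack=[8,6] mem=[8,0,0,0]
After op 9 (RCL M0): stack=[8,6,8] mem=[8,0,0,0]
After op 10 (-): stack=[8,-2] mem=[8,0,0,0]
After op 11 (-): stack=[10] mem=[8,0,0,0]
After op 12 (pop): stack=[empty] mem=[8,0,0,0]
After op 13 (push 12): stack=[12] mem=[8,0,0,0]
After op 14 (dup): stack=[12,12] mem=[8,0,0,0]
After op 15 (push 20): stack=[12,12,20] mem=[8,0,0,0]
After op 16 (-): stack=[12,-8] mem=[8,0,0,0]
After op 17 (swap): stack=[-8,12] mem=[8,0,0,0]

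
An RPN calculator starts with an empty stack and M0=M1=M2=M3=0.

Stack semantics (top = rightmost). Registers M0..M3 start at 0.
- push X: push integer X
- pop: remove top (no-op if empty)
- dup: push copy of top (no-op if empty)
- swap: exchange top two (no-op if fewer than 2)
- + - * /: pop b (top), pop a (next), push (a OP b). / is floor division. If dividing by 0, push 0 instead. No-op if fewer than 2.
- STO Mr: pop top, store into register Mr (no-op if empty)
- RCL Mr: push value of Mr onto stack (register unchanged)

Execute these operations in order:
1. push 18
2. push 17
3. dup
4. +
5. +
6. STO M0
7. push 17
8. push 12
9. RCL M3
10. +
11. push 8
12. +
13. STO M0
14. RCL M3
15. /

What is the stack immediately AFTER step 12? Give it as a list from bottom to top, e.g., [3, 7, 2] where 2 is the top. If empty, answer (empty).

After op 1 (push 18): stack=[18] mem=[0,0,0,0]
After op 2 (push 17): stack=[18,17] mem=[0,0,0,0]
After op 3 (dup): stack=[18,17,17] mem=[0,0,0,0]
After op 4 (+): stack=[18,34] mem=[0,0,0,0]
After op 5 (+): stack=[52] mem=[0,0,0,0]
After op 6 (STO M0): stack=[empty] mem=[52,0,0,0]
After op 7 (push 17): stack=[17] mem=[52,0,0,0]
After op 8 (push 12): stack=[17,12] mem=[52,0,0,0]
After op 9 (RCL M3): stack=[17,12,0] mem=[52,0,0,0]
After op 10 (+): stack=[17,12] mem=[52,0,0,0]
After op 11 (push 8): stack=[17,12,8] mem=[52,0,0,0]
After op 12 (+): stack=[17,20] mem=[52,0,0,0]

[17, 20]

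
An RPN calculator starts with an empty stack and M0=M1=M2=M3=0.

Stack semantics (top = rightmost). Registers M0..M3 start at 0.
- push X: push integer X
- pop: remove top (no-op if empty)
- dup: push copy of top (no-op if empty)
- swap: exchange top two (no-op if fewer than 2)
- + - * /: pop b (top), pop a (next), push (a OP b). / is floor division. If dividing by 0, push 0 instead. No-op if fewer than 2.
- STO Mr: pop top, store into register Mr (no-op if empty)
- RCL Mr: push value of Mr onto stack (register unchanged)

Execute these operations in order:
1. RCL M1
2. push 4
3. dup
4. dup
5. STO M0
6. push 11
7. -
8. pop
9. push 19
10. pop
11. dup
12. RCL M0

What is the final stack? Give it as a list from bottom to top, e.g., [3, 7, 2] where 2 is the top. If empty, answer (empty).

After op 1 (RCL M1): stack=[0] mem=[0,0,0,0]
After op 2 (push 4): stack=[0,4] mem=[0,0,0,0]
After op 3 (dup): stack=[0,4,4] mem=[0,0,0,0]
After op 4 (dup): stack=[0,4,4,4] mem=[0,0,0,0]
After op 5 (STO M0): stack=[0,4,4] mem=[4,0,0,0]
After op 6 (push 11): stack=[0,4,4,11] mem=[4,0,0,0]
After op 7 (-): stack=[0,4,-7] mem=[4,0,0,0]
After op 8 (pop): stack=[0,4] mem=[4,0,0,0]
After op 9 (push 19): stack=[0,4,19] mem=[4,0,0,0]
After op 10 (pop): stack=[0,4] mem=[4,0,0,0]
After op 11 (dup): stack=[0,4,4] mem=[4,0,0,0]
After op 12 (RCL M0): stack=[0,4,4,4] mem=[4,0,0,0]

Answer: [0, 4, 4, 4]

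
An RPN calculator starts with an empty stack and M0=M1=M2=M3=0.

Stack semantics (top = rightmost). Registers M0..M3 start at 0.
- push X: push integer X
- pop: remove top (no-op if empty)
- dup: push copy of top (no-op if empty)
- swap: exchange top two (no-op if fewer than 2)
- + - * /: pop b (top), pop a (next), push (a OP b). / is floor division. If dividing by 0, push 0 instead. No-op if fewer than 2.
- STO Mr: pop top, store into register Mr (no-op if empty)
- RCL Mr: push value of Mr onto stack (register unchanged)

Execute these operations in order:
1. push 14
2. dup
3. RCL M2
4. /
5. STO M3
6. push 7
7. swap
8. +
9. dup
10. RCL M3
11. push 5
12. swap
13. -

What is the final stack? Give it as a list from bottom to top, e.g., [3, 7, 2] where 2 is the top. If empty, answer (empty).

Answer: [21, 21, 5]

Derivation:
After op 1 (push 14): stack=[14] mem=[0,0,0,0]
After op 2 (dup): stack=[14,14] mem=[0,0,0,0]
After op 3 (RCL M2): stack=[14,14,0] mem=[0,0,0,0]
After op 4 (/): stack=[14,0] mem=[0,0,0,0]
After op 5 (STO M3): stack=[14] mem=[0,0,0,0]
After op 6 (push 7): stack=[14,7] mem=[0,0,0,0]
After op 7 (swap): stack=[7,14] mem=[0,0,0,0]
After op 8 (+): stack=[21] mem=[0,0,0,0]
After op 9 (dup): stack=[21,21] mem=[0,0,0,0]
After op 10 (RCL M3): stack=[21,21,0] mem=[0,0,0,0]
After op 11 (push 5): stack=[21,21,0,5] mem=[0,0,0,0]
After op 12 (swap): stack=[21,21,5,0] mem=[0,0,0,0]
After op 13 (-): stack=[21,21,5] mem=[0,0,0,0]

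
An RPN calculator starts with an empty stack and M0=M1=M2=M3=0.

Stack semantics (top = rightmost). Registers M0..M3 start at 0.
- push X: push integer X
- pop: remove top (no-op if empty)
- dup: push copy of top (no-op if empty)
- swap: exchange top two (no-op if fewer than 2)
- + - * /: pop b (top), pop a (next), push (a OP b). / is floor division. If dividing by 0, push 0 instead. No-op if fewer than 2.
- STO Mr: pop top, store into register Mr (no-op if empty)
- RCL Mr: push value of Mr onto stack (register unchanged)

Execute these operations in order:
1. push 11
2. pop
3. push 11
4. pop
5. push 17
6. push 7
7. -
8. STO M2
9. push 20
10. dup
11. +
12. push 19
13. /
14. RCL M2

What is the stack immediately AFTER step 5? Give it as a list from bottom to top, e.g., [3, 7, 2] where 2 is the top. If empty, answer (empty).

After op 1 (push 11): stack=[11] mem=[0,0,0,0]
After op 2 (pop): stack=[empty] mem=[0,0,0,0]
After op 3 (push 11): stack=[11] mem=[0,0,0,0]
After op 4 (pop): stack=[empty] mem=[0,0,0,0]
After op 5 (push 17): stack=[17] mem=[0,0,0,0]

[17]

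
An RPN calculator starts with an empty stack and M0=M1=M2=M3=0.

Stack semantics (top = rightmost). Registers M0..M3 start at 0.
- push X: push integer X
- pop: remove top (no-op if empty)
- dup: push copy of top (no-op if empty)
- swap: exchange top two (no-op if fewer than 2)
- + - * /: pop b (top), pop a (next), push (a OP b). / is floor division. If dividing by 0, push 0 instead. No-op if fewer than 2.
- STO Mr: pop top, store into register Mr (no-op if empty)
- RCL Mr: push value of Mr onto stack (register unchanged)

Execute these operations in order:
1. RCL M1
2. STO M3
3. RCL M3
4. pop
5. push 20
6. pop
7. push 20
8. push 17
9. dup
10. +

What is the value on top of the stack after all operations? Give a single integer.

Answer: 34

Derivation:
After op 1 (RCL M1): stack=[0] mem=[0,0,0,0]
After op 2 (STO M3): stack=[empty] mem=[0,0,0,0]
After op 3 (RCL M3): stack=[0] mem=[0,0,0,0]
After op 4 (pop): stack=[empty] mem=[0,0,0,0]
After op 5 (push 20): stack=[20] mem=[0,0,0,0]
After op 6 (pop): stack=[empty] mem=[0,0,0,0]
After op 7 (push 20): stack=[20] mem=[0,0,0,0]
After op 8 (push 17): stack=[20,17] mem=[0,0,0,0]
After op 9 (dup): stack=[20,17,17] mem=[0,0,0,0]
After op 10 (+): stack=[20,34] mem=[0,0,0,0]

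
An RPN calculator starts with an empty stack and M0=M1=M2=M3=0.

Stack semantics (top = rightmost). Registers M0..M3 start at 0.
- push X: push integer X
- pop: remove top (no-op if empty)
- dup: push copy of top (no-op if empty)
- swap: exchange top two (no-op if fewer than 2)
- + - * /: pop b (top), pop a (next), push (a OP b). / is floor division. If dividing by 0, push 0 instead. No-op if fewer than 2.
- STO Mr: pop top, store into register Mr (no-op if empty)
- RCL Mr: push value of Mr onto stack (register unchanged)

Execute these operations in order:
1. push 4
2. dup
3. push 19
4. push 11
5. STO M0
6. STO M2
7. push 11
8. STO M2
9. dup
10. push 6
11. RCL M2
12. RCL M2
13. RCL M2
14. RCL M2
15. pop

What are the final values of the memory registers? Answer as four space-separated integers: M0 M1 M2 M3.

Answer: 11 0 11 0

Derivation:
After op 1 (push 4): stack=[4] mem=[0,0,0,0]
After op 2 (dup): stack=[4,4] mem=[0,0,0,0]
After op 3 (push 19): stack=[4,4,19] mem=[0,0,0,0]
After op 4 (push 11): stack=[4,4,19,11] mem=[0,0,0,0]
After op 5 (STO M0): stack=[4,4,19] mem=[11,0,0,0]
After op 6 (STO M2): stack=[4,4] mem=[11,0,19,0]
After op 7 (push 11): stack=[4,4,11] mem=[11,0,19,0]
After op 8 (STO M2): stack=[4,4] mem=[11,0,11,0]
After op 9 (dup): stack=[4,4,4] mem=[11,0,11,0]
After op 10 (push 6): stack=[4,4,4,6] mem=[11,0,11,0]
After op 11 (RCL M2): stack=[4,4,4,6,11] mem=[11,0,11,0]
After op 12 (RCL M2): stack=[4,4,4,6,11,11] mem=[11,0,11,0]
After op 13 (RCL M2): stack=[4,4,4,6,11,11,11] mem=[11,0,11,0]
After op 14 (RCL M2): stack=[4,4,4,6,11,11,11,11] mem=[11,0,11,0]
After op 15 (pop): stack=[4,4,4,6,11,11,11] mem=[11,0,11,0]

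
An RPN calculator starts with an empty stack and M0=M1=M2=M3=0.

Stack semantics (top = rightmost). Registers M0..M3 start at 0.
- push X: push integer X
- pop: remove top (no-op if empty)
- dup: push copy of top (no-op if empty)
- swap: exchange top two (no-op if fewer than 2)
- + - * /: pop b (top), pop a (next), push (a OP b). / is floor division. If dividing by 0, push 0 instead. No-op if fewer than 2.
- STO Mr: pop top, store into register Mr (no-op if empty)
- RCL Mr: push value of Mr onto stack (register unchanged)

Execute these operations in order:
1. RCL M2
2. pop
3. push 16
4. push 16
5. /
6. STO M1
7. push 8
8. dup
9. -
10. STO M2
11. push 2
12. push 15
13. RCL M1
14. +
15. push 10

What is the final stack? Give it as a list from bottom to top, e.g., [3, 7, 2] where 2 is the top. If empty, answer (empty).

After op 1 (RCL M2): stack=[0] mem=[0,0,0,0]
After op 2 (pop): stack=[empty] mem=[0,0,0,0]
After op 3 (push 16): stack=[16] mem=[0,0,0,0]
After op 4 (push 16): stack=[16,16] mem=[0,0,0,0]
After op 5 (/): stack=[1] mem=[0,0,0,0]
After op 6 (STO M1): stack=[empty] mem=[0,1,0,0]
After op 7 (push 8): stack=[8] mem=[0,1,0,0]
After op 8 (dup): stack=[8,8] mem=[0,1,0,0]
After op 9 (-): stack=[0] mem=[0,1,0,0]
After op 10 (STO M2): stack=[empty] mem=[0,1,0,0]
After op 11 (push 2): stack=[2] mem=[0,1,0,0]
After op 12 (push 15): stack=[2,15] mem=[0,1,0,0]
After op 13 (RCL M1): stack=[2,15,1] mem=[0,1,0,0]
After op 14 (+): stack=[2,16] mem=[0,1,0,0]
After op 15 (push 10): stack=[2,16,10] mem=[0,1,0,0]

Answer: [2, 16, 10]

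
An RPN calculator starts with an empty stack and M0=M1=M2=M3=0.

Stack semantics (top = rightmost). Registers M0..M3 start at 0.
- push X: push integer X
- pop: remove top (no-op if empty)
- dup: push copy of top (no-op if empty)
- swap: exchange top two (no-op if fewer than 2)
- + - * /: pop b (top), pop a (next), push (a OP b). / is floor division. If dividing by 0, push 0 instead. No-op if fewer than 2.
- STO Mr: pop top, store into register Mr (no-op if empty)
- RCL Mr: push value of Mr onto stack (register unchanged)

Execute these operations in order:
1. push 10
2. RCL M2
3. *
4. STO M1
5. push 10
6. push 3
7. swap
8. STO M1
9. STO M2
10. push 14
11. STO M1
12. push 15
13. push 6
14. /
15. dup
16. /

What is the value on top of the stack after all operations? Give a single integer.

After op 1 (push 10): stack=[10] mem=[0,0,0,0]
After op 2 (RCL M2): stack=[10,0] mem=[0,0,0,0]
After op 3 (*): stack=[0] mem=[0,0,0,0]
After op 4 (STO M1): stack=[empty] mem=[0,0,0,0]
After op 5 (push 10): stack=[10] mem=[0,0,0,0]
After op 6 (push 3): stack=[10,3] mem=[0,0,0,0]
After op 7 (swap): stack=[3,10] mem=[0,0,0,0]
After op 8 (STO M1): stack=[3] mem=[0,10,0,0]
After op 9 (STO M2): stack=[empty] mem=[0,10,3,0]
After op 10 (push 14): stack=[14] mem=[0,10,3,0]
After op 11 (STO M1): stack=[empty] mem=[0,14,3,0]
After op 12 (push 15): stack=[15] mem=[0,14,3,0]
After op 13 (push 6): stack=[15,6] mem=[0,14,3,0]
After op 14 (/): stack=[2] mem=[0,14,3,0]
After op 15 (dup): stack=[2,2] mem=[0,14,3,0]
After op 16 (/): stack=[1] mem=[0,14,3,0]

Answer: 1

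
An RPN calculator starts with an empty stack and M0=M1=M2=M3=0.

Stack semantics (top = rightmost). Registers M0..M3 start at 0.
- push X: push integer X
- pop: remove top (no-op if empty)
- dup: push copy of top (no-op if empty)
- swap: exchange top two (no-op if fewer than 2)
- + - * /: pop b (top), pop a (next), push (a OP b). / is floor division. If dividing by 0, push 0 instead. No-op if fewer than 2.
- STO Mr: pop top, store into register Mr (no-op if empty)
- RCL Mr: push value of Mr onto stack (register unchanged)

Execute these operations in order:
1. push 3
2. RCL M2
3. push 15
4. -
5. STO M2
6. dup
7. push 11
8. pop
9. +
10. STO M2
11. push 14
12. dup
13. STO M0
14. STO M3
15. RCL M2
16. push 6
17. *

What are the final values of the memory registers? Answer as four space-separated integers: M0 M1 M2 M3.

After op 1 (push 3): stack=[3] mem=[0,0,0,0]
After op 2 (RCL M2): stack=[3,0] mem=[0,0,0,0]
After op 3 (push 15): stack=[3,0,15] mem=[0,0,0,0]
After op 4 (-): stack=[3,-15] mem=[0,0,0,0]
After op 5 (STO M2): stack=[3] mem=[0,0,-15,0]
After op 6 (dup): stack=[3,3] mem=[0,0,-15,0]
After op 7 (push 11): stack=[3,3,11] mem=[0,0,-15,0]
After op 8 (pop): stack=[3,3] mem=[0,0,-15,0]
After op 9 (+): stack=[6] mem=[0,0,-15,0]
After op 10 (STO M2): stack=[empty] mem=[0,0,6,0]
After op 11 (push 14): stack=[14] mem=[0,0,6,0]
After op 12 (dup): stack=[14,14] mem=[0,0,6,0]
After op 13 (STO M0): stack=[14] mem=[14,0,6,0]
After op 14 (STO M3): stack=[empty] mem=[14,0,6,14]
After op 15 (RCL M2): stack=[6] mem=[14,0,6,14]
After op 16 (push 6): stack=[6,6] mem=[14,0,6,14]
After op 17 (*): stack=[36] mem=[14,0,6,14]

Answer: 14 0 6 14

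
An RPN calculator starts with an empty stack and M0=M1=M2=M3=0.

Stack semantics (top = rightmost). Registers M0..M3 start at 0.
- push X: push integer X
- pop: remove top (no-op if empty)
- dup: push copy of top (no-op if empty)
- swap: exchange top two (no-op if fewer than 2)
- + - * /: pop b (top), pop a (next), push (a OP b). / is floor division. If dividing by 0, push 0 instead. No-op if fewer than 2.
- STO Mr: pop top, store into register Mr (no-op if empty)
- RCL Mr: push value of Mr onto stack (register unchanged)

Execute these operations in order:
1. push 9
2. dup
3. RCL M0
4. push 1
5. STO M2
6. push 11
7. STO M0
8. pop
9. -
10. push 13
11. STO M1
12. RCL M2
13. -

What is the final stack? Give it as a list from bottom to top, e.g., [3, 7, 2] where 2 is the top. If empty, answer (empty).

Answer: [-1]

Derivation:
After op 1 (push 9): stack=[9] mem=[0,0,0,0]
After op 2 (dup): stack=[9,9] mem=[0,0,0,0]
After op 3 (RCL M0): stack=[9,9,0] mem=[0,0,0,0]
After op 4 (push 1): stack=[9,9,0,1] mem=[0,0,0,0]
After op 5 (STO M2): stack=[9,9,0] mem=[0,0,1,0]
After op 6 (push 11): stack=[9,9,0,11] mem=[0,0,1,0]
After op 7 (STO M0): stack=[9,9,0] mem=[11,0,1,0]
After op 8 (pop): stack=[9,9] mem=[11,0,1,0]
After op 9 (-): stack=[0] mem=[11,0,1,0]
After op 10 (push 13): stack=[0,13] mem=[11,0,1,0]
After op 11 (STO M1): stack=[0] mem=[11,13,1,0]
After op 12 (RCL M2): stack=[0,1] mem=[11,13,1,0]
After op 13 (-): stack=[-1] mem=[11,13,1,0]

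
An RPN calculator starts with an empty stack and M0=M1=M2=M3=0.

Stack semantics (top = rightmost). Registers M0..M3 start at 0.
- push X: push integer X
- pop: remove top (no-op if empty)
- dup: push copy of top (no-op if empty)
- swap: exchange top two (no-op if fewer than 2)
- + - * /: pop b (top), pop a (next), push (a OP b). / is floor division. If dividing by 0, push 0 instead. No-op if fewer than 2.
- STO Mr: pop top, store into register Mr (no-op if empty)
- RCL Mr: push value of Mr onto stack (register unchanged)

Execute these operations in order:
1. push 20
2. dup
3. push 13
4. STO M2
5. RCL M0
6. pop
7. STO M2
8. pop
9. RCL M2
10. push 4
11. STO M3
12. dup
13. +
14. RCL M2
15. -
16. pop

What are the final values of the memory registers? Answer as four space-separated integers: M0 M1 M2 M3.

Answer: 0 0 20 4

Derivation:
After op 1 (push 20): stack=[20] mem=[0,0,0,0]
After op 2 (dup): stack=[20,20] mem=[0,0,0,0]
After op 3 (push 13): stack=[20,20,13] mem=[0,0,0,0]
After op 4 (STO M2): stack=[20,20] mem=[0,0,13,0]
After op 5 (RCL M0): stack=[20,20,0] mem=[0,0,13,0]
After op 6 (pop): stack=[20,20] mem=[0,0,13,0]
After op 7 (STO M2): stack=[20] mem=[0,0,20,0]
After op 8 (pop): stack=[empty] mem=[0,0,20,0]
After op 9 (RCL M2): stack=[20] mem=[0,0,20,0]
After op 10 (push 4): stack=[20,4] mem=[0,0,20,0]
After op 11 (STO M3): stack=[20] mem=[0,0,20,4]
After op 12 (dup): stack=[20,20] mem=[0,0,20,4]
After op 13 (+): stack=[40] mem=[0,0,20,4]
After op 14 (RCL M2): stack=[40,20] mem=[0,0,20,4]
After op 15 (-): stack=[20] mem=[0,0,20,4]
After op 16 (pop): stack=[empty] mem=[0,0,20,4]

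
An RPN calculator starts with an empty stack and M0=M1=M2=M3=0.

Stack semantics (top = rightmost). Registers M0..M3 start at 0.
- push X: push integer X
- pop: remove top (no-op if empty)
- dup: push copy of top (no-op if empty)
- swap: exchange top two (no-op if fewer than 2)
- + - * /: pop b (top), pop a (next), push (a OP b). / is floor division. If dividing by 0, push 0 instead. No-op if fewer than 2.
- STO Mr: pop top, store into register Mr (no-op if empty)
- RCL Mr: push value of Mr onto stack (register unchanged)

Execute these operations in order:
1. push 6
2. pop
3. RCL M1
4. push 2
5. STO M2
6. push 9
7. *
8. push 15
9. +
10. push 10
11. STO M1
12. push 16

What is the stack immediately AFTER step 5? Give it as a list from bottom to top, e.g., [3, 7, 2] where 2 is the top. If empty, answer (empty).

After op 1 (push 6): stack=[6] mem=[0,0,0,0]
After op 2 (pop): stack=[empty] mem=[0,0,0,0]
After op 3 (RCL M1): stack=[0] mem=[0,0,0,0]
After op 4 (push 2): stack=[0,2] mem=[0,0,0,0]
After op 5 (STO M2): stack=[0] mem=[0,0,2,0]

[0]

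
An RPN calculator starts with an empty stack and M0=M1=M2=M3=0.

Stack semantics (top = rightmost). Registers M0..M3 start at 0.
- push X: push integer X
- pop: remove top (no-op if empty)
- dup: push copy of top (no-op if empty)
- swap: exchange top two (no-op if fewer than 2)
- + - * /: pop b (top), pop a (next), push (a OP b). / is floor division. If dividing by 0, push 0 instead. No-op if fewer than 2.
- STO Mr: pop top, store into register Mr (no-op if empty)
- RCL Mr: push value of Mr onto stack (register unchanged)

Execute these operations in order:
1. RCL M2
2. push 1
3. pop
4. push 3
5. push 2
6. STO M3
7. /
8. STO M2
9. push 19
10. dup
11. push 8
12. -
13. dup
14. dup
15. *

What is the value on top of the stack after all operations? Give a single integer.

Answer: 121

Derivation:
After op 1 (RCL M2): stack=[0] mem=[0,0,0,0]
After op 2 (push 1): stack=[0,1] mem=[0,0,0,0]
After op 3 (pop): stack=[0] mem=[0,0,0,0]
After op 4 (push 3): stack=[0,3] mem=[0,0,0,0]
After op 5 (push 2): stack=[0,3,2] mem=[0,0,0,0]
After op 6 (STO M3): stack=[0,3] mem=[0,0,0,2]
After op 7 (/): stack=[0] mem=[0,0,0,2]
After op 8 (STO M2): stack=[empty] mem=[0,0,0,2]
After op 9 (push 19): stack=[19] mem=[0,0,0,2]
After op 10 (dup): stack=[19,19] mem=[0,0,0,2]
After op 11 (push 8): stack=[19,19,8] mem=[0,0,0,2]
After op 12 (-): stack=[19,11] mem=[0,0,0,2]
After op 13 (dup): stack=[19,11,11] mem=[0,0,0,2]
After op 14 (dup): stack=[19,11,11,11] mem=[0,0,0,2]
After op 15 (*): stack=[19,11,121] mem=[0,0,0,2]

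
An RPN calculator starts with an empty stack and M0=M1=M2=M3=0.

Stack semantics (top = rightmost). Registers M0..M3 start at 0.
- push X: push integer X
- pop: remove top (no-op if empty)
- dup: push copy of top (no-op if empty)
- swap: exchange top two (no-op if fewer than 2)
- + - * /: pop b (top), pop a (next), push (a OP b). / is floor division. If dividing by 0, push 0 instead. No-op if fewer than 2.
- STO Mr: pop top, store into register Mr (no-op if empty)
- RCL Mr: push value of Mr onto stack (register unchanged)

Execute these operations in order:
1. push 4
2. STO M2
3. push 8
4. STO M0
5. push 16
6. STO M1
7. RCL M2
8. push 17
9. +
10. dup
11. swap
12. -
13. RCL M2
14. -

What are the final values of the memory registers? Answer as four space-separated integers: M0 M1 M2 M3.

Answer: 8 16 4 0

Derivation:
After op 1 (push 4): stack=[4] mem=[0,0,0,0]
After op 2 (STO M2): stack=[empty] mem=[0,0,4,0]
After op 3 (push 8): stack=[8] mem=[0,0,4,0]
After op 4 (STO M0): stack=[empty] mem=[8,0,4,0]
After op 5 (push 16): stack=[16] mem=[8,0,4,0]
After op 6 (STO M1): stack=[empty] mem=[8,16,4,0]
After op 7 (RCL M2): stack=[4] mem=[8,16,4,0]
After op 8 (push 17): stack=[4,17] mem=[8,16,4,0]
After op 9 (+): stack=[21] mem=[8,16,4,0]
After op 10 (dup): stack=[21,21] mem=[8,16,4,0]
After op 11 (swap): stack=[21,21] mem=[8,16,4,0]
After op 12 (-): stack=[0] mem=[8,16,4,0]
After op 13 (RCL M2): stack=[0,4] mem=[8,16,4,0]
After op 14 (-): stack=[-4] mem=[8,16,4,0]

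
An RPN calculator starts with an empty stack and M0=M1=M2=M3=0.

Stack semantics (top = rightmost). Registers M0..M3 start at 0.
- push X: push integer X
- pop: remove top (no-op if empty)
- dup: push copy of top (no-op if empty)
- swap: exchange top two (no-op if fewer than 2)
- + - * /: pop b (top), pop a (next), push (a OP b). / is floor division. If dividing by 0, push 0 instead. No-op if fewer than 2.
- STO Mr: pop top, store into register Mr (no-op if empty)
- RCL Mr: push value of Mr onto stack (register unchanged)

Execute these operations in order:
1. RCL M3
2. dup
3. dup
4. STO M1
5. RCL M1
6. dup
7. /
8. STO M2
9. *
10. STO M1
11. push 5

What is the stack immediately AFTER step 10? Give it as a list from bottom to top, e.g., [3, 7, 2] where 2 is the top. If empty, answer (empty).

After op 1 (RCL M3): stack=[0] mem=[0,0,0,0]
After op 2 (dup): stack=[0,0] mem=[0,0,0,0]
After op 3 (dup): stack=[0,0,0] mem=[0,0,0,0]
After op 4 (STO M1): stack=[0,0] mem=[0,0,0,0]
After op 5 (RCL M1): stack=[0,0,0] mem=[0,0,0,0]
After op 6 (dup): stack=[0,0,0,0] mem=[0,0,0,0]
After op 7 (/): stack=[0,0,0] mem=[0,0,0,0]
After op 8 (STO M2): stack=[0,0] mem=[0,0,0,0]
After op 9 (*): stack=[0] mem=[0,0,0,0]
After op 10 (STO M1): stack=[empty] mem=[0,0,0,0]

(empty)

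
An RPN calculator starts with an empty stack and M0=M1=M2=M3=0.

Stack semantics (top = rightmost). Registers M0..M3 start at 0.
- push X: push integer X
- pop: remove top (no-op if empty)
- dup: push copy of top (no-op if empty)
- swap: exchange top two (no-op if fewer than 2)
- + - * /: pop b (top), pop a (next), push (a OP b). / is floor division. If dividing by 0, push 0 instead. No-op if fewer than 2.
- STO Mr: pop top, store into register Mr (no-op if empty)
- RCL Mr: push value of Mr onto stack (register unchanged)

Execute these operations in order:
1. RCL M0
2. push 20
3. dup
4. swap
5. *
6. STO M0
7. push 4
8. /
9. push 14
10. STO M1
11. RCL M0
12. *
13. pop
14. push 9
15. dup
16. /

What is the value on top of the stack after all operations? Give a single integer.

After op 1 (RCL M0): stack=[0] mem=[0,0,0,0]
After op 2 (push 20): stack=[0,20] mem=[0,0,0,0]
After op 3 (dup): stack=[0,20,20] mem=[0,0,0,0]
After op 4 (swap): stack=[0,20,20] mem=[0,0,0,0]
After op 5 (*): stack=[0,400] mem=[0,0,0,0]
After op 6 (STO M0): stack=[0] mem=[400,0,0,0]
After op 7 (push 4): stack=[0,4] mem=[400,0,0,0]
After op 8 (/): stack=[0] mem=[400,0,0,0]
After op 9 (push 14): stack=[0,14] mem=[400,0,0,0]
After op 10 (STO M1): stack=[0] mem=[400,14,0,0]
After op 11 (RCL M0): stack=[0,400] mem=[400,14,0,0]
After op 12 (*): stack=[0] mem=[400,14,0,0]
After op 13 (pop): stack=[empty] mem=[400,14,0,0]
After op 14 (push 9): stack=[9] mem=[400,14,0,0]
After op 15 (dup): stack=[9,9] mem=[400,14,0,0]
After op 16 (/): stack=[1] mem=[400,14,0,0]

Answer: 1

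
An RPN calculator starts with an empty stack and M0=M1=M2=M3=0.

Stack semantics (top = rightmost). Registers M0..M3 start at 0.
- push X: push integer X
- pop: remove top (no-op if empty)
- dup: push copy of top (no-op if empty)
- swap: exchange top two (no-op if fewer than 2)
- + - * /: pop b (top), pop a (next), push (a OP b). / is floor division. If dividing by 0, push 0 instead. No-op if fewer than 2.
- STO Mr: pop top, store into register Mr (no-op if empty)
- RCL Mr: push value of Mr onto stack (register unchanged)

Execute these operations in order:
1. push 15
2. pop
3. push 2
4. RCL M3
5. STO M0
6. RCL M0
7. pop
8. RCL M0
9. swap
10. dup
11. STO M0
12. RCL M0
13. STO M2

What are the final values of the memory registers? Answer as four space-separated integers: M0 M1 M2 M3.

After op 1 (push 15): stack=[15] mem=[0,0,0,0]
After op 2 (pop): stack=[empty] mem=[0,0,0,0]
After op 3 (push 2): stack=[2] mem=[0,0,0,0]
After op 4 (RCL M3): stack=[2,0] mem=[0,0,0,0]
After op 5 (STO M0): stack=[2] mem=[0,0,0,0]
After op 6 (RCL M0): stack=[2,0] mem=[0,0,0,0]
After op 7 (pop): stack=[2] mem=[0,0,0,0]
After op 8 (RCL M0): stack=[2,0] mem=[0,0,0,0]
After op 9 (swap): stack=[0,2] mem=[0,0,0,0]
After op 10 (dup): stack=[0,2,2] mem=[0,0,0,0]
After op 11 (STO M0): stack=[0,2] mem=[2,0,0,0]
After op 12 (RCL M0): stack=[0,2,2] mem=[2,0,0,0]
After op 13 (STO M2): stack=[0,2] mem=[2,0,2,0]

Answer: 2 0 2 0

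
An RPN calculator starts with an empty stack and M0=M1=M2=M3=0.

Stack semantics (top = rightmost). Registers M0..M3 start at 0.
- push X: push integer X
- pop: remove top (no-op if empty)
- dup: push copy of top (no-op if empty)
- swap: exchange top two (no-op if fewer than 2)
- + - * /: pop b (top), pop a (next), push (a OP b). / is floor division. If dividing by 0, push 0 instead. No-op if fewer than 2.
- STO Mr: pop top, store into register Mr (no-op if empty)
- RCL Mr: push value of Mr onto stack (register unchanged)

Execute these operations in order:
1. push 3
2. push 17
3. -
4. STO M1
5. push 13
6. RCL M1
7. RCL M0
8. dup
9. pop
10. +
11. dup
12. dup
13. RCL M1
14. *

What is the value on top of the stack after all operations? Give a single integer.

Answer: 196

Derivation:
After op 1 (push 3): stack=[3] mem=[0,0,0,0]
After op 2 (push 17): stack=[3,17] mem=[0,0,0,0]
After op 3 (-): stack=[-14] mem=[0,0,0,0]
After op 4 (STO M1): stack=[empty] mem=[0,-14,0,0]
After op 5 (push 13): stack=[13] mem=[0,-14,0,0]
After op 6 (RCL M1): stack=[13,-14] mem=[0,-14,0,0]
After op 7 (RCL M0): stack=[13,-14,0] mem=[0,-14,0,0]
After op 8 (dup): stack=[13,-14,0,0] mem=[0,-14,0,0]
After op 9 (pop): stack=[13,-14,0] mem=[0,-14,0,0]
After op 10 (+): stack=[13,-14] mem=[0,-14,0,0]
After op 11 (dup): stack=[13,-14,-14] mem=[0,-14,0,0]
After op 12 (dup): stack=[13,-14,-14,-14] mem=[0,-14,0,0]
After op 13 (RCL M1): stack=[13,-14,-14,-14,-14] mem=[0,-14,0,0]
After op 14 (*): stack=[13,-14,-14,196] mem=[0,-14,0,0]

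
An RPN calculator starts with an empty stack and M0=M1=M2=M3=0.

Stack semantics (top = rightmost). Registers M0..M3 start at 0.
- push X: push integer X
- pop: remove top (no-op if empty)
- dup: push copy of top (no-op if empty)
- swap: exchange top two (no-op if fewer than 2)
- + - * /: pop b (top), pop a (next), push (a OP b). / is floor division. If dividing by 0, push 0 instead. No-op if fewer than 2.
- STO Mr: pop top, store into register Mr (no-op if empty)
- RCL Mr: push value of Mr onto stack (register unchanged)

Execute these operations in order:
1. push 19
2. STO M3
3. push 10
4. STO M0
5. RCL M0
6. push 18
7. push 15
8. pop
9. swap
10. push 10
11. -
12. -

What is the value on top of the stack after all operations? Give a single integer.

Answer: 18

Derivation:
After op 1 (push 19): stack=[19] mem=[0,0,0,0]
After op 2 (STO M3): stack=[empty] mem=[0,0,0,19]
After op 3 (push 10): stack=[10] mem=[0,0,0,19]
After op 4 (STO M0): stack=[empty] mem=[10,0,0,19]
After op 5 (RCL M0): stack=[10] mem=[10,0,0,19]
After op 6 (push 18): stack=[10,18] mem=[10,0,0,19]
After op 7 (push 15): stack=[10,18,15] mem=[10,0,0,19]
After op 8 (pop): stack=[10,18] mem=[10,0,0,19]
After op 9 (swap): stack=[18,10] mem=[10,0,0,19]
After op 10 (push 10): stack=[18,10,10] mem=[10,0,0,19]
After op 11 (-): stack=[18,0] mem=[10,0,0,19]
After op 12 (-): stack=[18] mem=[10,0,0,19]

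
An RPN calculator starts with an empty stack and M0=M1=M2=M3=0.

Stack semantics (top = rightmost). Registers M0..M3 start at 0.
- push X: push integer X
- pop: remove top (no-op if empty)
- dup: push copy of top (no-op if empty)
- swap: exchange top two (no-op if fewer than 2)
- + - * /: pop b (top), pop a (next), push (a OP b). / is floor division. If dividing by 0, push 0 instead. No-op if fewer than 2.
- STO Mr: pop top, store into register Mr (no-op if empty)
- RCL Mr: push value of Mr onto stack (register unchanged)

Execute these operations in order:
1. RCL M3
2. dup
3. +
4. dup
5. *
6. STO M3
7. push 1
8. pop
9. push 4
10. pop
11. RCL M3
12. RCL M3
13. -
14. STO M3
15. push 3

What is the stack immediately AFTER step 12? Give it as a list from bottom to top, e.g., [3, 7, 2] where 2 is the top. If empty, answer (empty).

After op 1 (RCL M3): stack=[0] mem=[0,0,0,0]
After op 2 (dup): stack=[0,0] mem=[0,0,0,0]
After op 3 (+): stack=[0] mem=[0,0,0,0]
After op 4 (dup): stack=[0,0] mem=[0,0,0,0]
After op 5 (*): stack=[0] mem=[0,0,0,0]
After op 6 (STO M3): stack=[empty] mem=[0,0,0,0]
After op 7 (push 1): stack=[1] mem=[0,0,0,0]
After op 8 (pop): stack=[empty] mem=[0,0,0,0]
After op 9 (push 4): stack=[4] mem=[0,0,0,0]
After op 10 (pop): stack=[empty] mem=[0,0,0,0]
After op 11 (RCL M3): stack=[0] mem=[0,0,0,0]
After op 12 (RCL M3): stack=[0,0] mem=[0,0,0,0]

[0, 0]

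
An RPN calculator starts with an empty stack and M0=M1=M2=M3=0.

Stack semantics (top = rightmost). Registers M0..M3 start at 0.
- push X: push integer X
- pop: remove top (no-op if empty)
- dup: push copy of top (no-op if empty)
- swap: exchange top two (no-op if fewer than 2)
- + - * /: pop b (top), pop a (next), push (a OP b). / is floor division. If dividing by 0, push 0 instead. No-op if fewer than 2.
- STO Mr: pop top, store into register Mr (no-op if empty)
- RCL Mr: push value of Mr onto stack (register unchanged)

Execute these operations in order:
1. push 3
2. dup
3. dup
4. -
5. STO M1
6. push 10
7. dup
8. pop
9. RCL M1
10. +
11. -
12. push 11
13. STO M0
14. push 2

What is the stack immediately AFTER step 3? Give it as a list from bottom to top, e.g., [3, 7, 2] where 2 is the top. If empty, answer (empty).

After op 1 (push 3): stack=[3] mem=[0,0,0,0]
After op 2 (dup): stack=[3,3] mem=[0,0,0,0]
After op 3 (dup): stack=[3,3,3] mem=[0,0,0,0]

[3, 3, 3]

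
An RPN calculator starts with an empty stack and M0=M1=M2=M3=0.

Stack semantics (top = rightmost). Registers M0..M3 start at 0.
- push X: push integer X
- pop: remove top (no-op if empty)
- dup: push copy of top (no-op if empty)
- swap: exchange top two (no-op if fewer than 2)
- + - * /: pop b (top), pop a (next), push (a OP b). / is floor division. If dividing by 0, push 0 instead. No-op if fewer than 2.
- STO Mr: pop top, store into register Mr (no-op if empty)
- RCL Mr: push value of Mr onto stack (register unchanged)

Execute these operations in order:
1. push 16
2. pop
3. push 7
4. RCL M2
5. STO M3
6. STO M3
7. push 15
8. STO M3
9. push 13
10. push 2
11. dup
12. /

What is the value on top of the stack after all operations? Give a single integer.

After op 1 (push 16): stack=[16] mem=[0,0,0,0]
After op 2 (pop): stack=[empty] mem=[0,0,0,0]
After op 3 (push 7): stack=[7] mem=[0,0,0,0]
After op 4 (RCL M2): stack=[7,0] mem=[0,0,0,0]
After op 5 (STO M3): stack=[7] mem=[0,0,0,0]
After op 6 (STO M3): stack=[empty] mem=[0,0,0,7]
After op 7 (push 15): stack=[15] mem=[0,0,0,7]
After op 8 (STO M3): stack=[empty] mem=[0,0,0,15]
After op 9 (push 13): stack=[13] mem=[0,0,0,15]
After op 10 (push 2): stack=[13,2] mem=[0,0,0,15]
After op 11 (dup): stack=[13,2,2] mem=[0,0,0,15]
After op 12 (/): stack=[13,1] mem=[0,0,0,15]

Answer: 1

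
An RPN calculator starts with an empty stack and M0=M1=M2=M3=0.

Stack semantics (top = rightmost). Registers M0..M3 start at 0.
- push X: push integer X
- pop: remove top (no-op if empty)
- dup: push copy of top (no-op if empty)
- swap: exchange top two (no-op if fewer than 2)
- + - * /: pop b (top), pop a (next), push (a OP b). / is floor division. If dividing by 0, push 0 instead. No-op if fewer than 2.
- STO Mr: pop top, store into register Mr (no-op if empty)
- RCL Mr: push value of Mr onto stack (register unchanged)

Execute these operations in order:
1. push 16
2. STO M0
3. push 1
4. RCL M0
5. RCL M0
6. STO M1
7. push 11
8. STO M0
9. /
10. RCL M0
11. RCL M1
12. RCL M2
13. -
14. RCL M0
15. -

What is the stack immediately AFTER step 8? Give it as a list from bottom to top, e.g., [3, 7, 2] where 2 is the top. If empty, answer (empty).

After op 1 (push 16): stack=[16] mem=[0,0,0,0]
After op 2 (STO M0): stack=[empty] mem=[16,0,0,0]
After op 3 (push 1): stack=[1] mem=[16,0,0,0]
After op 4 (RCL M0): stack=[1,16] mem=[16,0,0,0]
After op 5 (RCL M0): stack=[1,16,16] mem=[16,0,0,0]
After op 6 (STO M1): stack=[1,16] mem=[16,16,0,0]
After op 7 (push 11): stack=[1,16,11] mem=[16,16,0,0]
After op 8 (STO M0): stack=[1,16] mem=[11,16,0,0]

[1, 16]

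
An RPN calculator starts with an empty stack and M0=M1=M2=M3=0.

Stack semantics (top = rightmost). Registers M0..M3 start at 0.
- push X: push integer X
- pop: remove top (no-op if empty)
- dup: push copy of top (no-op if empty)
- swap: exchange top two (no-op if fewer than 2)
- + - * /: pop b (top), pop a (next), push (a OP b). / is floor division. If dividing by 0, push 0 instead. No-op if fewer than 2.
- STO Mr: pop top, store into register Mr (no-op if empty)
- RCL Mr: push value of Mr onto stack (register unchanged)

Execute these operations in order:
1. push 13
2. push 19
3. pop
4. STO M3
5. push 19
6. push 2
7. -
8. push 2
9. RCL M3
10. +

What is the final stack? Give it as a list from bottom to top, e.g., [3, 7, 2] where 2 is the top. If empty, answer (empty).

After op 1 (push 13): stack=[13] mem=[0,0,0,0]
After op 2 (push 19): stack=[13,19] mem=[0,0,0,0]
After op 3 (pop): stack=[13] mem=[0,0,0,0]
After op 4 (STO M3): stack=[empty] mem=[0,0,0,13]
After op 5 (push 19): stack=[19] mem=[0,0,0,13]
After op 6 (push 2): stack=[19,2] mem=[0,0,0,13]
After op 7 (-): stack=[17] mem=[0,0,0,13]
After op 8 (push 2): stack=[17,2] mem=[0,0,0,13]
After op 9 (RCL M3): stack=[17,2,13] mem=[0,0,0,13]
After op 10 (+): stack=[17,15] mem=[0,0,0,13]

Answer: [17, 15]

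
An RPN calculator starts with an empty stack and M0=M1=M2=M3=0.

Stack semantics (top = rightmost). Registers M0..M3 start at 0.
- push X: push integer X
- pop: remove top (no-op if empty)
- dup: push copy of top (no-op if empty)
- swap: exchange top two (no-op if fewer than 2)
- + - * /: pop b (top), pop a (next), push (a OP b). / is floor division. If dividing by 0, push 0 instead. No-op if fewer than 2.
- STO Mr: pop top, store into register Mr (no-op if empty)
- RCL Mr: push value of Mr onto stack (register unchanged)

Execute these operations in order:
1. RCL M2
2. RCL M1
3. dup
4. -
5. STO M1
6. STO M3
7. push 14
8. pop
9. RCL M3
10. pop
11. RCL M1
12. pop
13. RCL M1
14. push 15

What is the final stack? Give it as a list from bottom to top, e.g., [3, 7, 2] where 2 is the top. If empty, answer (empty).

Answer: [0, 15]

Derivation:
After op 1 (RCL M2): stack=[0] mem=[0,0,0,0]
After op 2 (RCL M1): stack=[0,0] mem=[0,0,0,0]
After op 3 (dup): stack=[0,0,0] mem=[0,0,0,0]
After op 4 (-): stack=[0,0] mem=[0,0,0,0]
After op 5 (STO M1): stack=[0] mem=[0,0,0,0]
After op 6 (STO M3): stack=[empty] mem=[0,0,0,0]
After op 7 (push 14): stack=[14] mem=[0,0,0,0]
After op 8 (pop): stack=[empty] mem=[0,0,0,0]
After op 9 (RCL M3): stack=[0] mem=[0,0,0,0]
After op 10 (pop): stack=[empty] mem=[0,0,0,0]
After op 11 (RCL M1): stack=[0] mem=[0,0,0,0]
After op 12 (pop): stack=[empty] mem=[0,0,0,0]
After op 13 (RCL M1): stack=[0] mem=[0,0,0,0]
After op 14 (push 15): stack=[0,15] mem=[0,0,0,0]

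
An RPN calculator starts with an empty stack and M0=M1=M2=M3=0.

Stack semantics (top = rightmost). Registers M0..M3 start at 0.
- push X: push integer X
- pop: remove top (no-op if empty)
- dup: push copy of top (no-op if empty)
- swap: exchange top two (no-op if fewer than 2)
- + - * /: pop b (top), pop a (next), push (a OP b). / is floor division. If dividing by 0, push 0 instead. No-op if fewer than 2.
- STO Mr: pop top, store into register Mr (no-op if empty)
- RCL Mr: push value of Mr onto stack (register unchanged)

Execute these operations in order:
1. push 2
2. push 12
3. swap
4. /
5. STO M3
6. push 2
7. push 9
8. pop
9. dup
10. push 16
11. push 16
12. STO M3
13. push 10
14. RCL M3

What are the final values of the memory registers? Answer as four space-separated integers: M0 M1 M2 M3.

After op 1 (push 2): stack=[2] mem=[0,0,0,0]
After op 2 (push 12): stack=[2,12] mem=[0,0,0,0]
After op 3 (swap): stack=[12,2] mem=[0,0,0,0]
After op 4 (/): stack=[6] mem=[0,0,0,0]
After op 5 (STO M3): stack=[empty] mem=[0,0,0,6]
After op 6 (push 2): stack=[2] mem=[0,0,0,6]
After op 7 (push 9): stack=[2,9] mem=[0,0,0,6]
After op 8 (pop): stack=[2] mem=[0,0,0,6]
After op 9 (dup): stack=[2,2] mem=[0,0,0,6]
After op 10 (push 16): stack=[2,2,16] mem=[0,0,0,6]
After op 11 (push 16): stack=[2,2,16,16] mem=[0,0,0,6]
After op 12 (STO M3): stack=[2,2,16] mem=[0,0,0,16]
After op 13 (push 10): stack=[2,2,16,10] mem=[0,0,0,16]
After op 14 (RCL M3): stack=[2,2,16,10,16] mem=[0,0,0,16]

Answer: 0 0 0 16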